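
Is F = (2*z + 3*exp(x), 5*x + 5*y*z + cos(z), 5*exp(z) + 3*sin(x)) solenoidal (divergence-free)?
No, ∇·F = 5*z + 3*exp(x) + 5*exp(z)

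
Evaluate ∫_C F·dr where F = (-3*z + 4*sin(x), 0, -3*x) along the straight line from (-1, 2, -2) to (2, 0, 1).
-4*cos(2) + 4*cos(1)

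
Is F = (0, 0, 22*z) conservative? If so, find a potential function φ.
Yes, F is conservative. φ = 11*z**2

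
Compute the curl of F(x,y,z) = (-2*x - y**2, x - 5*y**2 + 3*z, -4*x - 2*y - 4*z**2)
(-5, 4, 2*y + 1)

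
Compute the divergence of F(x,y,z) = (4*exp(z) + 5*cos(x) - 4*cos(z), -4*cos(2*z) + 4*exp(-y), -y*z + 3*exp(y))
-y - 5*sin(x) - 4*exp(-y)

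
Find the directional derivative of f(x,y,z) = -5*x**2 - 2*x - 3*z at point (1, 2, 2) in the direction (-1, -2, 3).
3*sqrt(14)/14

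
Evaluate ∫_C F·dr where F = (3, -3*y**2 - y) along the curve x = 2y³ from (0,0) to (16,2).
38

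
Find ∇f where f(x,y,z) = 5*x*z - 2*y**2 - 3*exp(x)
(5*z - 3*exp(x), -4*y, 5*x)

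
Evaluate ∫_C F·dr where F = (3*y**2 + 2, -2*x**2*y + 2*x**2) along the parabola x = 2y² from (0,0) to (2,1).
109/15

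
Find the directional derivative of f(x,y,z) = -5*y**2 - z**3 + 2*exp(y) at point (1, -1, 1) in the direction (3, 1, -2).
sqrt(14)*(1 + 8*E)*exp(-1)/7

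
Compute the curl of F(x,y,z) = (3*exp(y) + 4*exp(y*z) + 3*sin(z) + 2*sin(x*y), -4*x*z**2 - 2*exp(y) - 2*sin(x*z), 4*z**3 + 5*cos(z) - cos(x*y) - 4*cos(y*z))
(8*x*z + x*sin(x*y) + 2*x*cos(x*z) + 4*z*sin(y*z), 4*y*exp(y*z) - y*sin(x*y) + 3*cos(z), -2*x*cos(x*y) - 4*z**2 - 4*z*exp(y*z) - 2*z*cos(x*z) - 3*exp(y))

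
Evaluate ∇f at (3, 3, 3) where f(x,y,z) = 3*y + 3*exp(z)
(0, 3, 3*exp(3))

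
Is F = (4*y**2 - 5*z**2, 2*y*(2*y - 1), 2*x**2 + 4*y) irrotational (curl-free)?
No, ∇×F = (4, -4*x - 10*z, -8*y)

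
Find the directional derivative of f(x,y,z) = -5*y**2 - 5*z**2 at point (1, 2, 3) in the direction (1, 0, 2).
-12*sqrt(5)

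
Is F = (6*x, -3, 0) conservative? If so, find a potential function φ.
Yes, F is conservative. φ = 3*x**2 - 3*y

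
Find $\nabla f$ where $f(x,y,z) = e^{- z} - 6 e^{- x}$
(6*exp(-x), 0, -exp(-z))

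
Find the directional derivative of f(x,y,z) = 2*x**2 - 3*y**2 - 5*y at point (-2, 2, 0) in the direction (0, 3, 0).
-17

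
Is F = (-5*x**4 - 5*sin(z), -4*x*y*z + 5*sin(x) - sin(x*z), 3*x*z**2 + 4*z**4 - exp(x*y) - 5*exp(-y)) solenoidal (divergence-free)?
No, ∇·F = -20*x**3 + 2*x*z + 16*z**3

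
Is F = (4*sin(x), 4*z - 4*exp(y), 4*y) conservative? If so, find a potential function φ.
Yes, F is conservative. φ = 4*y*z - 4*exp(y) - 4*cos(x)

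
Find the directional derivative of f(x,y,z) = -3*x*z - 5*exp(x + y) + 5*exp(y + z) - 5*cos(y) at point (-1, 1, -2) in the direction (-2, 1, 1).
sqrt(6)*(5*E*(-1 + sin(1)) + E + 10)*exp(-1)/6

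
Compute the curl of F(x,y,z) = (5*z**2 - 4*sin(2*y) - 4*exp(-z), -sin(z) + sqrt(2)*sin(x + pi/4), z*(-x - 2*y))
(-2*z + cos(z), 11*z + 4*exp(-z), 8*cos(2*y) + sqrt(2)*cos(x + pi/4))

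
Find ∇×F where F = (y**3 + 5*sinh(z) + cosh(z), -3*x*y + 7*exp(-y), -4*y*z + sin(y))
(-4*z + cos(y), sinh(z) + 5*cosh(z), 3*y*(-y - 1))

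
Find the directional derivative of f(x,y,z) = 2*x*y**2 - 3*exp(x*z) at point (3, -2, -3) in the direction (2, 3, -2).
4*sqrt(17)*(9 - 14*exp(9))*exp(-9)/17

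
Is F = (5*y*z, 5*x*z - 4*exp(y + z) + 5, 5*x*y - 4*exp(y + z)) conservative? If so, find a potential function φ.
Yes, F is conservative. φ = 5*x*y*z + 5*y - 4*exp(y + z)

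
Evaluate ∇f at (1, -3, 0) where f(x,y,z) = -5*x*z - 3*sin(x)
(-3*cos(1), 0, -5)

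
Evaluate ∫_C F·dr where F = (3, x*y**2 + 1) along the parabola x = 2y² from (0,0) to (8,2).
194/5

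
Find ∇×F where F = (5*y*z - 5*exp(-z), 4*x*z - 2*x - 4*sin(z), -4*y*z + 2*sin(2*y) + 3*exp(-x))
(-4*x - 4*z + 4*cos(2*y) + 4*cos(z), 5*y + 5*exp(-z) + 3*exp(-x), -z - 2)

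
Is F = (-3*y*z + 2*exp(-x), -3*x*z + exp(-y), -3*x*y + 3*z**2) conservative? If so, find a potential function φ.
Yes, F is conservative. φ = -3*x*y*z + z**3 - exp(-y) - 2*exp(-x)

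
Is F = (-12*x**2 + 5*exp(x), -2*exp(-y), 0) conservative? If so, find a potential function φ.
Yes, F is conservative. φ = -4*x**3 + 5*exp(x) + 2*exp(-y)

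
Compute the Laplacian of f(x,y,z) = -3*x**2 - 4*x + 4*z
-6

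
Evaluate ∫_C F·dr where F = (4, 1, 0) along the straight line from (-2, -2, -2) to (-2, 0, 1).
2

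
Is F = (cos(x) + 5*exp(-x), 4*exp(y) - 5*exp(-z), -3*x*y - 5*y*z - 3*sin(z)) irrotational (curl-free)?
No, ∇×F = (-3*x - 5*z - 5*exp(-z), 3*y, 0)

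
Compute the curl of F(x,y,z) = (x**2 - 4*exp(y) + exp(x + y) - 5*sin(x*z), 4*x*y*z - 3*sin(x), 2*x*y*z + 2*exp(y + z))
(-4*x*y + 2*x*z + 2*exp(y + z), -5*x*cos(x*z) - 2*y*z, 4*y*z + 4*exp(y) - exp(x + y) - 3*cos(x))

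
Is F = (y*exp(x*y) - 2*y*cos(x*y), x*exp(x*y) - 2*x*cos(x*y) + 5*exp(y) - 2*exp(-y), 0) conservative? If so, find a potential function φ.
Yes, F is conservative. φ = 5*exp(y) + exp(x*y) - 2*sin(x*y) + 2*exp(-y)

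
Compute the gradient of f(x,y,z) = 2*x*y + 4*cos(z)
(2*y, 2*x, -4*sin(z))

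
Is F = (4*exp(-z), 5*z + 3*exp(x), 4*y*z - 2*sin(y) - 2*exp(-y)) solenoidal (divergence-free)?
No, ∇·F = 4*y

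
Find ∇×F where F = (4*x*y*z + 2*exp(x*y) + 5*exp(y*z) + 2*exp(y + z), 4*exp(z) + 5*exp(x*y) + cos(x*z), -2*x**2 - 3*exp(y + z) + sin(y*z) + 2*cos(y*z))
(x*sin(x*z) - 2*z*sin(y*z) + z*cos(y*z) - 4*exp(z) - 3*exp(y + z), 4*x*y + 4*x + 5*y*exp(y*z) + 2*exp(y + z), -4*x*z - 2*x*exp(x*y) + 5*y*exp(x*y) - 5*z*exp(y*z) - z*sin(x*z) - 2*exp(y + z))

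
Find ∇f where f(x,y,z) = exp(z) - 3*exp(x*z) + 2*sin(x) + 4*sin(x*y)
(4*y*cos(x*y) - 3*z*exp(x*z) + 2*cos(x), 4*x*cos(x*y), -3*x*exp(x*z) + exp(z))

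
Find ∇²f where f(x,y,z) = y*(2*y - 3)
4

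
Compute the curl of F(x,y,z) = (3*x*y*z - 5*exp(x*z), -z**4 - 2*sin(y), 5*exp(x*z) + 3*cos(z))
(4*z**3, 3*x*y - 5*x*exp(x*z) - 5*z*exp(x*z), -3*x*z)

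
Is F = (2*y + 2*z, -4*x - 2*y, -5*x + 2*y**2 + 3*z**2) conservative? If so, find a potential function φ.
No, ∇×F = (4*y, 7, -6) ≠ 0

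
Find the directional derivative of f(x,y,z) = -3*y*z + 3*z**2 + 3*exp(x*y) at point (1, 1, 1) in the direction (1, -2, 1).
sqrt(6)*(3 - E)/2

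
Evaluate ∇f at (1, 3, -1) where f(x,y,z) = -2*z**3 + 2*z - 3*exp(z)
(0, 0, -4 - 3*exp(-1))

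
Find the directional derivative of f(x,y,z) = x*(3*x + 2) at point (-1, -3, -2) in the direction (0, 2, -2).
0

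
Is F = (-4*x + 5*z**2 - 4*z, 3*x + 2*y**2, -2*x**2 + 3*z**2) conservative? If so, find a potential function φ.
No, ∇×F = (0, 4*x + 10*z - 4, 3) ≠ 0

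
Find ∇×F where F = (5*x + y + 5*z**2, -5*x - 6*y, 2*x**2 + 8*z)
(0, -4*x + 10*z, -6)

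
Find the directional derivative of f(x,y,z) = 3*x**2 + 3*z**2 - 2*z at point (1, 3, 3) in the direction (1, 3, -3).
-42*sqrt(19)/19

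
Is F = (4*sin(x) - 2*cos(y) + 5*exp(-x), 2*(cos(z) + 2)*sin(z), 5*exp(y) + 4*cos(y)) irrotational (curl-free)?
No, ∇×F = (5*exp(y) - 4*sin(y) - 4*cos(z) - 2*cos(2*z), 0, -2*sin(y))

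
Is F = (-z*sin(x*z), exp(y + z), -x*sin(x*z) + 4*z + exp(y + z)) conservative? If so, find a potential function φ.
Yes, F is conservative. φ = 2*z**2 + exp(y + z) + cos(x*z)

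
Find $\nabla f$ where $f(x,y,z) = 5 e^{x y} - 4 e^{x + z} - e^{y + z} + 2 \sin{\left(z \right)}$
(5*y*exp(x*y) - 4*exp(x + z), 5*x*exp(x*y) - exp(y + z), -4*exp(x + z) - exp(y + z) + 2*cos(z))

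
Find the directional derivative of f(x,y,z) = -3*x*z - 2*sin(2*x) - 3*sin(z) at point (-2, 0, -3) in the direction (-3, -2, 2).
3*sqrt(17)*(-5 + 4*cos(4) - 2*cos(3))/17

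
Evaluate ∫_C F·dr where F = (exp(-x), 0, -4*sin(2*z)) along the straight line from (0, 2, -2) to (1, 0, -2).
1 - exp(-1)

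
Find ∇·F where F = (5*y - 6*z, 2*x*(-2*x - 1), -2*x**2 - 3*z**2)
-6*z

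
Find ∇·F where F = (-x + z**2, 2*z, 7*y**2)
-1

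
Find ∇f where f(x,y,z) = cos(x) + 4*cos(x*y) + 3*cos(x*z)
(-4*y*sin(x*y) - 3*z*sin(x*z) - sin(x), -4*x*sin(x*y), -3*x*sin(x*z))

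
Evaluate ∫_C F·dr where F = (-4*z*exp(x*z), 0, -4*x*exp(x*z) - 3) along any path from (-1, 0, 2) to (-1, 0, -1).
-4*E + 4*exp(-2) + 9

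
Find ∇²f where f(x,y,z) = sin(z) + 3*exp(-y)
-sin(z) + 3*exp(-y)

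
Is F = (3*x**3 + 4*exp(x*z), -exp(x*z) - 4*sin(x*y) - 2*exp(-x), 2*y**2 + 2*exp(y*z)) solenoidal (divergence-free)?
No, ∇·F = 9*x**2 - 4*x*cos(x*y) + 2*y*exp(y*z) + 4*z*exp(x*z)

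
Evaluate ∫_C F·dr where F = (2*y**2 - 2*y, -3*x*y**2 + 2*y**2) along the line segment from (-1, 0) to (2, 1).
-19/12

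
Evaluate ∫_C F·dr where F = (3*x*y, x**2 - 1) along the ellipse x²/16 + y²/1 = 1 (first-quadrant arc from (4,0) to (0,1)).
-19/3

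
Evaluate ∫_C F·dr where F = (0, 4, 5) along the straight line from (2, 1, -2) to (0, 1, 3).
25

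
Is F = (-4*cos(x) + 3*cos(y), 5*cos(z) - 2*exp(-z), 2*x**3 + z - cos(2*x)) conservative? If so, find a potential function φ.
No, ∇×F = (5*sin(z) - 2*exp(-z), -6*x**2 - 2*sin(2*x), 3*sin(y)) ≠ 0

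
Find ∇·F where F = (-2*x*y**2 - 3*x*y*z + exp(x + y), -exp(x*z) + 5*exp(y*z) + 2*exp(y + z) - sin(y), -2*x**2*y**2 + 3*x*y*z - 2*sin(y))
3*x*y - 2*y**2 - 3*y*z + 5*z*exp(y*z) + exp(x + y) + 2*exp(y + z) - cos(y)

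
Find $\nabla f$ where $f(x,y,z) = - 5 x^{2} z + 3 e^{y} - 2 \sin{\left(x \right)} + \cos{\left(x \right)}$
(-10*x*z - sin(x) - 2*cos(x), 3*exp(y), -5*x**2)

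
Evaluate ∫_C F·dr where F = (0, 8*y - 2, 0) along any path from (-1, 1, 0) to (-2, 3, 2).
28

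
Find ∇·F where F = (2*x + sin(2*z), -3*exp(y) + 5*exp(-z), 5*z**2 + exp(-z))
10*z - 3*exp(y) + 2 - exp(-z)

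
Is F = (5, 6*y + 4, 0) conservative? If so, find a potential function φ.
Yes, F is conservative. φ = 5*x + 3*y**2 + 4*y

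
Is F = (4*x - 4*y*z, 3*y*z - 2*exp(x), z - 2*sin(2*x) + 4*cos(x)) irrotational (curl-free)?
No, ∇×F = (-3*y, -4*y + 4*sin(x) + 4*cos(2*x), 4*z - 2*exp(x))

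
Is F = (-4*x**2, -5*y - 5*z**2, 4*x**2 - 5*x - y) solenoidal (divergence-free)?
No, ∇·F = -8*x - 5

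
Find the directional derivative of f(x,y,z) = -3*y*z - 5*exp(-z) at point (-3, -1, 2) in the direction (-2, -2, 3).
3*sqrt(17)*(5 + 7*exp(2))*exp(-2)/17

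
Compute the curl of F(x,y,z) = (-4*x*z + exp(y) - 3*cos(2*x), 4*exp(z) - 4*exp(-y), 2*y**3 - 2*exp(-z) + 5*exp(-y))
(6*y**2 - 4*exp(z) - 5*exp(-y), -4*x, -exp(y))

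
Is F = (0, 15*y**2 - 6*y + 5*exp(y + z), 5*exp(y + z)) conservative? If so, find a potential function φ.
Yes, F is conservative. φ = 5*y**3 - 3*y**2 + 5*exp(y + z)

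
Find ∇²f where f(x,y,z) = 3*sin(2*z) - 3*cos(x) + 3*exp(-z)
-12*sin(2*z) + 3*cos(x) + 3*exp(-z)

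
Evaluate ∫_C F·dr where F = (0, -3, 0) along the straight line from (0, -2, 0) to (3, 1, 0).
-9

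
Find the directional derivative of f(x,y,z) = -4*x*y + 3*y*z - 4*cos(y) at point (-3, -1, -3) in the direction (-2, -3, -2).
sqrt(17)*(-11 + 12*sin(1))/17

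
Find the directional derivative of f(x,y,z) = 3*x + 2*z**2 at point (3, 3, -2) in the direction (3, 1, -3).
33*sqrt(19)/19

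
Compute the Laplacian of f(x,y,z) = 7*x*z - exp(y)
-exp(y)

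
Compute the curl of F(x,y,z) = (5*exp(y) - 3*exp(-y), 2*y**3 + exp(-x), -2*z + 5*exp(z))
(0, 0, -5*exp(y) - 3*exp(-y) - exp(-x))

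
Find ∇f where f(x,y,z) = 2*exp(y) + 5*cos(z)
(0, 2*exp(y), -5*sin(z))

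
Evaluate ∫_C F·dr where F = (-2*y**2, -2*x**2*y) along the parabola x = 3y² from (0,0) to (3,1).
-6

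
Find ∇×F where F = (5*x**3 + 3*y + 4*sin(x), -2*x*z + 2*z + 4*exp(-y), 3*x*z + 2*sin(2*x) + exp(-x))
(2*x - 2, -3*z - 4*cos(2*x) + exp(-x), -2*z - 3)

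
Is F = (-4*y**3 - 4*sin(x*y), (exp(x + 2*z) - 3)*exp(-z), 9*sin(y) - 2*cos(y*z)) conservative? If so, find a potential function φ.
No, ∇×F = (2*z*sin(y*z) - exp(x + z) + 9*cos(y) - 3*exp(-z), 0, 4*x*cos(x*y) + 12*y**2 + exp(x + z)) ≠ 0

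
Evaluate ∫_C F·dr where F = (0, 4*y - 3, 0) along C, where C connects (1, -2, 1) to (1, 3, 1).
-5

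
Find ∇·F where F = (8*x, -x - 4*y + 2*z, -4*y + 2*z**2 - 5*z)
4*z - 1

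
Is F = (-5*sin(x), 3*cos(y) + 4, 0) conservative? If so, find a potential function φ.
Yes, F is conservative. φ = 4*y + 3*sin(y) + 5*cos(x)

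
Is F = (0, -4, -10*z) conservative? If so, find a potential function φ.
Yes, F is conservative. φ = -4*y - 5*z**2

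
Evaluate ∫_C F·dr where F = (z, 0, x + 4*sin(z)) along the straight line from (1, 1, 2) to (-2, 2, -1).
-4*cos(1) + 4*cos(2)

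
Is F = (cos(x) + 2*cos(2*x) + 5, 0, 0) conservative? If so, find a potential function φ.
Yes, F is conservative. φ = 5*x + sin(x) + sin(2*x)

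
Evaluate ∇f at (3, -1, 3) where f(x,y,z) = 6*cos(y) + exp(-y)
(0, -E + 6*sin(1), 0)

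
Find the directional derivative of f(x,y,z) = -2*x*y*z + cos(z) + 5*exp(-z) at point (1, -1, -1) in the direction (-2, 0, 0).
2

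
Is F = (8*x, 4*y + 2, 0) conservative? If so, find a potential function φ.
Yes, F is conservative. φ = 4*x**2 + 2*y**2 + 2*y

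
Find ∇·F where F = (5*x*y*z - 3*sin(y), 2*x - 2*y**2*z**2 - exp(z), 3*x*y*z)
y*(3*x - 4*z**2 + 5*z)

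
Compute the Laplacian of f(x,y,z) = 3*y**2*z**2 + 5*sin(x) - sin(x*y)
x**2*sin(x*y) + y**2*sin(x*y) + 6*y**2 + 6*z**2 - 5*sin(x)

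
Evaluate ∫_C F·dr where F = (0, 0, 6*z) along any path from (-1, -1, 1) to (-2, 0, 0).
-3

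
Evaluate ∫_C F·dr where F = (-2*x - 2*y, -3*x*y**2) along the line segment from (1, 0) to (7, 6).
-1272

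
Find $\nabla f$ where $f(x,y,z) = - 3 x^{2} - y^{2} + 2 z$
(-6*x, -2*y, 2)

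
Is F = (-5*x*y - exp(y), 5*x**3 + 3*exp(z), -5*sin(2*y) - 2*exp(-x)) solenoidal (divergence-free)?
No, ∇·F = -5*y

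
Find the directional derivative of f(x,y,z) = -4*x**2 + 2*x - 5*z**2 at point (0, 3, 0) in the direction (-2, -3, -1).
-2*sqrt(14)/7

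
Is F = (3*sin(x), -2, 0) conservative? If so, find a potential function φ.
Yes, F is conservative. φ = -2*y - 3*cos(x)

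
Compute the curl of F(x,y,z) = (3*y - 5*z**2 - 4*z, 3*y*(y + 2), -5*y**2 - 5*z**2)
(-10*y, -10*z - 4, -3)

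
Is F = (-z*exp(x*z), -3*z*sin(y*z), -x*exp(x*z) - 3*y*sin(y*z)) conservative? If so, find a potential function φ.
Yes, F is conservative. φ = -exp(x*z) + 3*cos(y*z)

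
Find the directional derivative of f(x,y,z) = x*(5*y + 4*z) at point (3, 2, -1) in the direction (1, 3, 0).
51*sqrt(10)/10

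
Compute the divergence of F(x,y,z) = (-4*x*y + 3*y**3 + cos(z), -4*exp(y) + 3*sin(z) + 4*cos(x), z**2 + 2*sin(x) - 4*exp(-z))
-4*y + 2*z - 4*exp(y) + 4*exp(-z)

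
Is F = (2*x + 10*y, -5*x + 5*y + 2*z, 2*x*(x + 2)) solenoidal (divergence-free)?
No, ∇·F = 7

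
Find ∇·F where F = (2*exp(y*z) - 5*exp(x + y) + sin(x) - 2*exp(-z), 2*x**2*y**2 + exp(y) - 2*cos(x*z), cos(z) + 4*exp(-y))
4*x**2*y + exp(y) - 5*exp(x + y) - sin(z) + cos(x)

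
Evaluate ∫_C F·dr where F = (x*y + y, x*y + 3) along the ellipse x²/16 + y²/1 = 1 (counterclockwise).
-4*pi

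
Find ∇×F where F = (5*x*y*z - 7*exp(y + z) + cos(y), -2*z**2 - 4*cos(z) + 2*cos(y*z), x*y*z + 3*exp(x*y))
(x*z + 3*x*exp(x*y) + 2*y*sin(y*z) + 4*z - 4*sin(z), 5*x*y - y*z - 3*y*exp(x*y) - 7*exp(y + z), -5*x*z + 7*exp(y + z) + sin(y))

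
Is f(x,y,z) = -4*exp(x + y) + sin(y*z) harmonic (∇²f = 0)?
No, ∇²f = -y**2*sin(y*z) - z**2*sin(y*z) - 8*exp(x + y)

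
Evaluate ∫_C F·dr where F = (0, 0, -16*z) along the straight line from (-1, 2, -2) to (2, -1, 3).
-40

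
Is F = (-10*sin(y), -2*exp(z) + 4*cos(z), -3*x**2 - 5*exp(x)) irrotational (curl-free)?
No, ∇×F = (2*exp(z) + 4*sin(z), 6*x + 5*exp(x), 10*cos(y))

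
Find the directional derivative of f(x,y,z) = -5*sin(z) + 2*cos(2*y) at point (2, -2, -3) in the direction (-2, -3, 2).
-2*sqrt(17)*(5*cos(3) + 6*sin(4))/17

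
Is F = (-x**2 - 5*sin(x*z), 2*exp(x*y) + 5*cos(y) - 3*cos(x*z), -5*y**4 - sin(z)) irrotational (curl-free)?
No, ∇×F = (-3*x*sin(x*z) - 20*y**3, -5*x*cos(x*z), 2*y*exp(x*y) + 3*z*sin(x*z))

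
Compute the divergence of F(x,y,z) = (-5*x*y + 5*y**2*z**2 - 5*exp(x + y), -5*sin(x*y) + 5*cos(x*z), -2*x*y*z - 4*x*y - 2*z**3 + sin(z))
-2*x*y - 5*x*cos(x*y) - 5*y - 6*z**2 - 5*exp(x + y) + cos(z)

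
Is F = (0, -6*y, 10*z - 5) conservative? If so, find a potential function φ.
Yes, F is conservative. φ = -3*y**2 + 5*z**2 - 5*z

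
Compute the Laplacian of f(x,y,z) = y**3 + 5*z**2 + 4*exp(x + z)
6*y + 8*exp(x + z) + 10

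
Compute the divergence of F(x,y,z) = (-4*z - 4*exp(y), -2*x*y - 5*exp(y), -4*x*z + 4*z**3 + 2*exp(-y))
-6*x + 12*z**2 - 5*exp(y)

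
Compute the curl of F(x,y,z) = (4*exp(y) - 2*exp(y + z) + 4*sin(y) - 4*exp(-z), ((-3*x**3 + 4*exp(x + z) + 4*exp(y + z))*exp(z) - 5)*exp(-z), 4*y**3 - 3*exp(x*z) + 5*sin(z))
(12*y**2 - 4*exp(x + z) - 4*exp(y + z) - 5*exp(-z), 3*z*exp(x*z) - 2*exp(y + z) + 4*exp(-z), -9*x**2 - 4*exp(y) + 4*exp(x + z) + 2*exp(y + z) - 4*cos(y))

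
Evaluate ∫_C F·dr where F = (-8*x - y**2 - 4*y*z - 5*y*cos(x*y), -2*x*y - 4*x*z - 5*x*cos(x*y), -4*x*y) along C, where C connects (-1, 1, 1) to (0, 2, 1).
-5*sin(1) - 1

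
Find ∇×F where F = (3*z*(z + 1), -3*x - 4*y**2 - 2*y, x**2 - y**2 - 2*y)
(-2*y - 2, -2*x + 6*z + 3, -3)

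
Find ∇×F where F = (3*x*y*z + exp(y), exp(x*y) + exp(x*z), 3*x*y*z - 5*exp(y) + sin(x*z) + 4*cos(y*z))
(3*x*z - x*exp(x*z) - 4*z*sin(y*z) - 5*exp(y), 3*x*y - 3*y*z - z*cos(x*z), -3*x*z + y*exp(x*y) + z*exp(x*z) - exp(y))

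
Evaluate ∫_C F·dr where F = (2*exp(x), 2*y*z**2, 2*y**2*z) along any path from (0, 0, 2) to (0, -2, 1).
4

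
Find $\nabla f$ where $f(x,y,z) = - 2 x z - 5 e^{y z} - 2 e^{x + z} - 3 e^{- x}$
((-2*(z + exp(x + z))*exp(x) + 3)*exp(-x), -5*z*exp(y*z), -2*x - 5*y*exp(y*z) - 2*exp(x + z))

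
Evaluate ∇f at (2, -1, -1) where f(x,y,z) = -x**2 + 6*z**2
(-4, 0, -12)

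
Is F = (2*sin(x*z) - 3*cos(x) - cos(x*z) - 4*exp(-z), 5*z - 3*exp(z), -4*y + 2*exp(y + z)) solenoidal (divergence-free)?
No, ∇·F = z*sin(x*z) + 2*z*cos(x*z) + 2*exp(y + z) + 3*sin(x)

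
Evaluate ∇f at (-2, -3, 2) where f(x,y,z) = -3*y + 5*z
(0, -3, 5)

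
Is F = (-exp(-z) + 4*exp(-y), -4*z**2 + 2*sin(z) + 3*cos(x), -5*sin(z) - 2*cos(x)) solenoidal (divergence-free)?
No, ∇·F = -5*cos(z)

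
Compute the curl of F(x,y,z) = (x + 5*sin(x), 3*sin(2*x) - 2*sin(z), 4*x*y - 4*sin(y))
(4*x - 4*cos(y) + 2*cos(z), -4*y, 6*cos(2*x))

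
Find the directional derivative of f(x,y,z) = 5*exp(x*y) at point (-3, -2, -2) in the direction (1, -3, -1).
35*sqrt(11)*exp(6)/11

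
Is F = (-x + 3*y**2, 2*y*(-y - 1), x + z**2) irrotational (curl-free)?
No, ∇×F = (0, -1, -6*y)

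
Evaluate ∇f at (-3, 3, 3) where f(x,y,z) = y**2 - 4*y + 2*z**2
(0, 2, 12)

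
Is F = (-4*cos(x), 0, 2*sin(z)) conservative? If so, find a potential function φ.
Yes, F is conservative. φ = -4*sin(x) - 2*cos(z)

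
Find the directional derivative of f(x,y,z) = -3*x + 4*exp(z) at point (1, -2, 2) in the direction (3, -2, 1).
sqrt(14)*(-9 + 4*exp(2))/14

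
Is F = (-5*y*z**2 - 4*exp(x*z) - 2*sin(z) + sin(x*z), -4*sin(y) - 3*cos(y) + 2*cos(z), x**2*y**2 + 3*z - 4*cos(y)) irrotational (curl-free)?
No, ∇×F = (2*x**2*y + 4*sin(y) + 2*sin(z), -2*x*y**2 - 4*x*exp(x*z) + x*cos(x*z) - 10*y*z - 2*cos(z), 5*z**2)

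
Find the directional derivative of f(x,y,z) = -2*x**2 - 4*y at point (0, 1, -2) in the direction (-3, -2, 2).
8*sqrt(17)/17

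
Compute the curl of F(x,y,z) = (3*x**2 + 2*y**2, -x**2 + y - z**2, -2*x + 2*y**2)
(4*y + 2*z, 2, -2*x - 4*y)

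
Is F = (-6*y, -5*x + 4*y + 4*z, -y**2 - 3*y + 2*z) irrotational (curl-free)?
No, ∇×F = (-2*y - 7, 0, 1)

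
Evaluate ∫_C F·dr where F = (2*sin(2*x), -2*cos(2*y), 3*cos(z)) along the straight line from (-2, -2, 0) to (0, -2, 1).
-1 + cos(4) + 3*sin(1)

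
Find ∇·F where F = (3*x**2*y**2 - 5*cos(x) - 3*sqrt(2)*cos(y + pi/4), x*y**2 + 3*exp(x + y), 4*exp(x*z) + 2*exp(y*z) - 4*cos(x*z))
6*x*y**2 + 2*x*y + 4*x*exp(x*z) + 4*x*sin(x*z) + 2*y*exp(y*z) + 3*exp(x + y) + 5*sin(x)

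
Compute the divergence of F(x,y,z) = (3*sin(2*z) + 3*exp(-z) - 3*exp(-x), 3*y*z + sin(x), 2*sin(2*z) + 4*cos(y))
3*z + 4*cos(2*z) + 3*exp(-x)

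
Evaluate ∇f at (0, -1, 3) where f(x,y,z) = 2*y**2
(0, -4, 0)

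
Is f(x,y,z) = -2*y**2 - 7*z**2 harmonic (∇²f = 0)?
No, ∇²f = -18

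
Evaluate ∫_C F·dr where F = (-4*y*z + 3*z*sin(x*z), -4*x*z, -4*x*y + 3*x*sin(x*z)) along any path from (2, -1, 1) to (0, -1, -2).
-11 + 3*cos(2)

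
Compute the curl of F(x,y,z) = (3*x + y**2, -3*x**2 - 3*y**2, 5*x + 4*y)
(4, -5, -6*x - 2*y)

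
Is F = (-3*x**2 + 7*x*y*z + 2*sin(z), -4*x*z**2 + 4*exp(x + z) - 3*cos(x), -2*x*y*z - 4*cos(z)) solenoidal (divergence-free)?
No, ∇·F = -2*x*y - 6*x + 7*y*z + 4*sin(z)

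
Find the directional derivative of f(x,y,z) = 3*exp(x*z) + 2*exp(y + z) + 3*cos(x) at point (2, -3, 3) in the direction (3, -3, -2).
sqrt(22)*(-10 - 9*sin(2) + 15*exp(6))/22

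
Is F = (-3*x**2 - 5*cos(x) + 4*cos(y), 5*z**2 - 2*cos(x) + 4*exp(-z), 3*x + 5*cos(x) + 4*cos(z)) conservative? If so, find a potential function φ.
No, ∇×F = (-10*z + 4*exp(-z), 5*sin(x) - 3, 2*sin(x) + 4*sin(y)) ≠ 0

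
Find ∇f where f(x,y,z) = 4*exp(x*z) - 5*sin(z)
(4*z*exp(x*z), 0, 4*x*exp(x*z) - 5*cos(z))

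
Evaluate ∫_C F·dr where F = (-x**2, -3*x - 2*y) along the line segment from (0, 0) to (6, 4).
-124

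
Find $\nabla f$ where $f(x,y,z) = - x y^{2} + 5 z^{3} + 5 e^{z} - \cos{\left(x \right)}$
(-y**2 + sin(x), -2*x*y, 15*z**2 + 5*exp(z))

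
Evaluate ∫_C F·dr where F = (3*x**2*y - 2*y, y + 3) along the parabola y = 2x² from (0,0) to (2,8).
1256/15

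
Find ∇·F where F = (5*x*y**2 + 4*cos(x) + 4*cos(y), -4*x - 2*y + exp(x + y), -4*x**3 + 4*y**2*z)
9*y**2 + exp(x + y) - 4*sin(x) - 2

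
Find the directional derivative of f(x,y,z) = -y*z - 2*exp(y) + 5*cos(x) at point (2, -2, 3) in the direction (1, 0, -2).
sqrt(5)*(-sin(2) - 4/5)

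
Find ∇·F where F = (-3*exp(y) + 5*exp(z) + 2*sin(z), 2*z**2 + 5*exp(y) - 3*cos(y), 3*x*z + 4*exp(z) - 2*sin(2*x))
3*x + 5*exp(y) + 4*exp(z) + 3*sin(y)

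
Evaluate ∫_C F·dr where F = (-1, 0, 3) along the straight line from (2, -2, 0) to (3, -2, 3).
8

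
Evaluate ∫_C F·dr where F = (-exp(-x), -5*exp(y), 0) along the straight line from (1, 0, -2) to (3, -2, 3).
-5*exp(-2) - exp(-1) + exp(-3) + 5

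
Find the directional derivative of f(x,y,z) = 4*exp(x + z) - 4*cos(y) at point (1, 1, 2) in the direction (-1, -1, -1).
-4*sqrt(3)*(sin(1) + 2*exp(3))/3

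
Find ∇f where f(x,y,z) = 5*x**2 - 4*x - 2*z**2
(10*x - 4, 0, -4*z)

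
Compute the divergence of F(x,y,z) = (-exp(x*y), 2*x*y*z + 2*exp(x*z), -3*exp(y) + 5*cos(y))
2*x*z - y*exp(x*y)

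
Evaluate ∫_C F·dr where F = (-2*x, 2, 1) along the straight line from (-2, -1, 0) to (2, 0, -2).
0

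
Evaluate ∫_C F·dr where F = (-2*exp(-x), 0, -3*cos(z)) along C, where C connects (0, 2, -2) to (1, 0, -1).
-3*sin(2) - 2 + 2*exp(-1) + 3*sin(1)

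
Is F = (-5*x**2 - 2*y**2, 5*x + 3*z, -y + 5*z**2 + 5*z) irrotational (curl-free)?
No, ∇×F = (-4, 0, 4*y + 5)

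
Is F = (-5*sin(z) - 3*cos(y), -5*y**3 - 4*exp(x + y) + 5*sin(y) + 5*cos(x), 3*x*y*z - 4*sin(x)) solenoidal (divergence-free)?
No, ∇·F = 3*x*y - 15*y**2 - 4*exp(x + y) + 5*cos(y)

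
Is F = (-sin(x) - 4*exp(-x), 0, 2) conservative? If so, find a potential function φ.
Yes, F is conservative. φ = 2*z + cos(x) + 4*exp(-x)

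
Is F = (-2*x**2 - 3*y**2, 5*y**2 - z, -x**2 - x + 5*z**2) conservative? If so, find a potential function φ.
No, ∇×F = (1, 2*x + 1, 6*y) ≠ 0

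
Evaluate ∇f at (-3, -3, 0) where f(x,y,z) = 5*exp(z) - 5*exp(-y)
(0, 5*exp(3), 5)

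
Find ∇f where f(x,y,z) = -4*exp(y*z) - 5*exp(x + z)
(-5*exp(x + z), -4*z*exp(y*z), -4*y*exp(y*z) - 5*exp(x + z))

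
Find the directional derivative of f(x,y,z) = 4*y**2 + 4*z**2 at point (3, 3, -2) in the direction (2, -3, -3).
-12*sqrt(22)/11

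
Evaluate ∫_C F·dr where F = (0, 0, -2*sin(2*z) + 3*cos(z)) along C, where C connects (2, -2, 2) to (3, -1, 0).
-3*sin(2) - cos(4) + 1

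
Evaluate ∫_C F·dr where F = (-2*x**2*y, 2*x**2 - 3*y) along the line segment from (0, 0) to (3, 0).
0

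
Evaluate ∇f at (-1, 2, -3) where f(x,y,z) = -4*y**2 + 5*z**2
(0, -16, -30)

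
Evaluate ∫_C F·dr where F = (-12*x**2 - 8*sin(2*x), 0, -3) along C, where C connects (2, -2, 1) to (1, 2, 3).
4*cos(2) - 4*cos(4) + 22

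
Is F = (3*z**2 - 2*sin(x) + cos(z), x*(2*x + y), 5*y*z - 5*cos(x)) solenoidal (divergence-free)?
No, ∇·F = x + 5*y - 2*cos(x)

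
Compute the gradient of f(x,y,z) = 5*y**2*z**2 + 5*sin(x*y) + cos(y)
(5*y*cos(x*y), 5*x*cos(x*y) + 10*y*z**2 - sin(y), 10*y**2*z)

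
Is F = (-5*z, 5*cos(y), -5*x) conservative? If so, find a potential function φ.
Yes, F is conservative. φ = -5*x*z + 5*sin(y)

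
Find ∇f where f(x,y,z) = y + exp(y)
(0, exp(y) + 1, 0)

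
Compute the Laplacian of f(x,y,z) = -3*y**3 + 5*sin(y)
-18*y - 5*sin(y)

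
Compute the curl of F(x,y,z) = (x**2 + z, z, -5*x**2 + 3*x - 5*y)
(-6, 10*x - 2, 0)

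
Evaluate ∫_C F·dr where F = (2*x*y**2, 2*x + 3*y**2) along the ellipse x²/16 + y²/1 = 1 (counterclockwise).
8*pi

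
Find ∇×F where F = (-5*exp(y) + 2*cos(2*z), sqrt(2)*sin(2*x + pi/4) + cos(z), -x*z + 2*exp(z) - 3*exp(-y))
(sin(z) + 3*exp(-y), z - 4*sin(2*z), 5*exp(y) + 2*sqrt(2)*cos(2*x + pi/4))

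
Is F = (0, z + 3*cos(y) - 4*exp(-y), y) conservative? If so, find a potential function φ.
Yes, F is conservative. φ = y*z + 3*sin(y) + 4*exp(-y)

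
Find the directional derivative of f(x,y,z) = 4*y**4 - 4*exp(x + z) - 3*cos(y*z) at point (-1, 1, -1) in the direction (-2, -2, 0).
sqrt(2)*(-(3*sin(1) + 16)*exp(2) + 4)*exp(-2)/2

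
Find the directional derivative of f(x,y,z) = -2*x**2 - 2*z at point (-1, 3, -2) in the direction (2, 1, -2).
4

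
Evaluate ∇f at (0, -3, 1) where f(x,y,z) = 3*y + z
(0, 3, 1)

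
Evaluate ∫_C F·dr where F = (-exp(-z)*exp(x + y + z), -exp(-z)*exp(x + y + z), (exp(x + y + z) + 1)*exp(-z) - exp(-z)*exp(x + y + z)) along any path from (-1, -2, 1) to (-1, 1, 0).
-2 + exp(-3) + exp(-1)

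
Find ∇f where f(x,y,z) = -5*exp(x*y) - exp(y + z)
(-5*y*exp(x*y), -5*x*exp(x*y) - exp(y + z), -exp(y + z))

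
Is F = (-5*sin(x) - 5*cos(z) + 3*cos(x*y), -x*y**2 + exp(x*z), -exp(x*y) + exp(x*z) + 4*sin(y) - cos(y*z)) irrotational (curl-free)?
No, ∇×F = (-x*exp(x*y) - x*exp(x*z) + z*sin(y*z) + 4*cos(y), y*exp(x*y) - z*exp(x*z) + 5*sin(z), 3*x*sin(x*y) - y**2 + z*exp(x*z))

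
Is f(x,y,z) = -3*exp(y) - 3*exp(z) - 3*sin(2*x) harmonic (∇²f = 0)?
No, ∇²f = -3*exp(y) - 3*exp(z) + 12*sin(2*x)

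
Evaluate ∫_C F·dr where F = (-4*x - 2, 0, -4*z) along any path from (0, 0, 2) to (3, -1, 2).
-24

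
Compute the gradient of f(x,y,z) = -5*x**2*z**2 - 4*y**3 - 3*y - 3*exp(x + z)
(-10*x*z**2 - 3*exp(x + z), -12*y**2 - 3, -10*x**2*z - 3*exp(x + z))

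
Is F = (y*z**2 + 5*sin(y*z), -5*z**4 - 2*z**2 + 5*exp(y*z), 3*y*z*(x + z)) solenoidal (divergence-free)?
No, ∇·F = 3*x*y + 6*y*z + 5*z*exp(y*z)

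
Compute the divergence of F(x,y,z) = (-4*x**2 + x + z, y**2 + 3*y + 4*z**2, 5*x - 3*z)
-8*x + 2*y + 1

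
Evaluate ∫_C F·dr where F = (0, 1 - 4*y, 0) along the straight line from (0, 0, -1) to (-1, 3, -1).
-15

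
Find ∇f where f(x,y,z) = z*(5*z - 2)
(0, 0, 10*z - 2)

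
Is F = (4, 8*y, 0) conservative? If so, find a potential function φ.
Yes, F is conservative. φ = 4*x + 4*y**2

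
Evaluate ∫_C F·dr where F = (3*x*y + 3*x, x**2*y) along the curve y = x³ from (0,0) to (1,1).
99/40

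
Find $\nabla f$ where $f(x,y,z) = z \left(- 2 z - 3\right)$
(0, 0, -4*z - 3)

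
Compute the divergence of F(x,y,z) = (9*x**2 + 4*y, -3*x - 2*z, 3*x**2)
18*x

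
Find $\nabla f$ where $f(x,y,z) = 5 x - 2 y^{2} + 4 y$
(5, 4 - 4*y, 0)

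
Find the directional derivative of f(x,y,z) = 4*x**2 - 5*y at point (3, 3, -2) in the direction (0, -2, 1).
2*sqrt(5)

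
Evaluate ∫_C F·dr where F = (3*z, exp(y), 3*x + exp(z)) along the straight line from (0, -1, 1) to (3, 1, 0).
1 - exp(-1)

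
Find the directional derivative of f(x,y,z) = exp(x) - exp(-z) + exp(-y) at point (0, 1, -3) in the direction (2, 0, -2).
sqrt(2)*(1 - exp(3))/2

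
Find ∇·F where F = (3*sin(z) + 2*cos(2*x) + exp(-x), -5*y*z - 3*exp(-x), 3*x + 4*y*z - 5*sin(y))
4*y - 5*z - 4*sin(2*x) - exp(-x)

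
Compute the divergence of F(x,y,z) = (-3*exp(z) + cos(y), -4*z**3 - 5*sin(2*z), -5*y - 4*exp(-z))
4*exp(-z)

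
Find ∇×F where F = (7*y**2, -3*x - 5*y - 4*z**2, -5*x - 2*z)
(8*z, 5, -14*y - 3)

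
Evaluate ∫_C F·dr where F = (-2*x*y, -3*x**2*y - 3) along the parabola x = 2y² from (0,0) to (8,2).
-1182/5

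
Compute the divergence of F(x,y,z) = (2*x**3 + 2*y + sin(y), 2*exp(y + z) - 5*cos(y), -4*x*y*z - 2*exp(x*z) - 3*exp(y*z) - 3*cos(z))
6*x**2 - 4*x*y - 2*x*exp(x*z) - 3*y*exp(y*z) + 2*exp(y + z) + 5*sin(y) + 3*sin(z)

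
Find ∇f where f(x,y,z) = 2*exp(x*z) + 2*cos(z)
(2*z*exp(x*z), 0, 2*x*exp(x*z) - 2*sin(z))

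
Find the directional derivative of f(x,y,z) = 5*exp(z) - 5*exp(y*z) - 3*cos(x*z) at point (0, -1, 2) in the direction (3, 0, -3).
-5*sqrt(2)*cosh(2)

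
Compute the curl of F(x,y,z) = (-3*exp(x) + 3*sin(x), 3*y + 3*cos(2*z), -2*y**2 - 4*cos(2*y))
(-4*y + 8*sin(2*y) + 6*sin(2*z), 0, 0)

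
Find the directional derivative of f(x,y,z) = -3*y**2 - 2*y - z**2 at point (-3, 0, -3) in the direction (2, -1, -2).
-10/3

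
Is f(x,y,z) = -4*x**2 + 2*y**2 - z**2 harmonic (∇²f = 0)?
No, ∇²f = -6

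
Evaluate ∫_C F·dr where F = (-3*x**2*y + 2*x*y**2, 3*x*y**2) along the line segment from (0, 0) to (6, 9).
6561/2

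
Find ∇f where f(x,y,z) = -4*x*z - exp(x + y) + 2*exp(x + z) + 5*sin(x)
(-4*z - exp(x + y) + 2*exp(x + z) + 5*cos(x), -exp(x + y), -4*x + 2*exp(x + z))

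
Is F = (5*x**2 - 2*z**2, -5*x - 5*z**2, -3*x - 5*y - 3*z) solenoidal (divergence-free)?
No, ∇·F = 10*x - 3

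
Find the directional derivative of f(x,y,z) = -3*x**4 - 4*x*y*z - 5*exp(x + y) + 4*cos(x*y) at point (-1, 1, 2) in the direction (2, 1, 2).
4*sin(1)/3 + 3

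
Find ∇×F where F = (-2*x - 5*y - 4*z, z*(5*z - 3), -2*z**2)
(3 - 10*z, -4, 5)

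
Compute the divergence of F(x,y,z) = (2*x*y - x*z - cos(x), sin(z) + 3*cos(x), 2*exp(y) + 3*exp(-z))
2*y - z + sin(x) - 3*exp(-z)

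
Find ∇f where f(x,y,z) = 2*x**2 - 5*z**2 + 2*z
(4*x, 0, 2 - 10*z)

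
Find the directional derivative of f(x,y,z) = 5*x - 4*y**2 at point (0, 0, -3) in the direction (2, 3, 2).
10*sqrt(17)/17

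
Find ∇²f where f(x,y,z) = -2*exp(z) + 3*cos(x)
-2*exp(z) - 3*cos(x)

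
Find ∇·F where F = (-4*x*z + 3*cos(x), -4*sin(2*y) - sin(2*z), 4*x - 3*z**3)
-9*z**2 - 4*z - 3*sin(x) - 8*cos(2*y)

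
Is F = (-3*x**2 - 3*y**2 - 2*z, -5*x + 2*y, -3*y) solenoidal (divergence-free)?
No, ∇·F = 2 - 6*x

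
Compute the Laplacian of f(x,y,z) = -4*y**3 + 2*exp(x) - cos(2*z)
-24*y + 2*exp(x) + 4*cos(2*z)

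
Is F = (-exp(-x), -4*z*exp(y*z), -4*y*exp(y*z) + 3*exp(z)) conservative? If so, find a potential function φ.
Yes, F is conservative. φ = 3*exp(z) - 4*exp(y*z) + exp(-x)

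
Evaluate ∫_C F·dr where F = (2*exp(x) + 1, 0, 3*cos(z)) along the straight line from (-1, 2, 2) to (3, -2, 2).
-2*exp(-1) + 4 + 2*exp(3)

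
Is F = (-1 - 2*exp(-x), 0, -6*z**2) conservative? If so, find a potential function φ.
Yes, F is conservative. φ = -x - 2*z**3 + 2*exp(-x)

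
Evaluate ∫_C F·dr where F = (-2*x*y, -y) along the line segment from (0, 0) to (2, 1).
-19/6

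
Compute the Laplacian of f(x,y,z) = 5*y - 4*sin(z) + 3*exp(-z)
4*sin(z) + 3*exp(-z)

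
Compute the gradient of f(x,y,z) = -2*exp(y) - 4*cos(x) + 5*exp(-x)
(4*sin(x) - 5*exp(-x), -2*exp(y), 0)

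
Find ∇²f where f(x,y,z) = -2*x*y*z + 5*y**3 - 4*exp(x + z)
30*y - 8*exp(x + z)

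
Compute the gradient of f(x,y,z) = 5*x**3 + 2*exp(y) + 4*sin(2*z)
(15*x**2, 2*exp(y), 8*cos(2*z))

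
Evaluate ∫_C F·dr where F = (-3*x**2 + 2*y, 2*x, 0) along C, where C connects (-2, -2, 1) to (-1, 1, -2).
-17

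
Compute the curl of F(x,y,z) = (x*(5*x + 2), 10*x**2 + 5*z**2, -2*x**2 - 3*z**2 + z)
(-10*z, 4*x, 20*x)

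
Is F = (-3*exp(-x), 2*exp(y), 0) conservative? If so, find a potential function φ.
Yes, F is conservative. φ = 2*exp(y) + 3*exp(-x)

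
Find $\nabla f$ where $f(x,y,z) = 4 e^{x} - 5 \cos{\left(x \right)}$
(4*exp(x) + 5*sin(x), 0, 0)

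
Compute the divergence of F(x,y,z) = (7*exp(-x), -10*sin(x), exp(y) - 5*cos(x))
-7*exp(-x)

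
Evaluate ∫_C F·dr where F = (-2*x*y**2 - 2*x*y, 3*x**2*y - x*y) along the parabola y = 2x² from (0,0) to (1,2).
1/15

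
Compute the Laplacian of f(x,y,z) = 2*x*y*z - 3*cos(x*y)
3*(x**2 + y**2)*cos(x*y)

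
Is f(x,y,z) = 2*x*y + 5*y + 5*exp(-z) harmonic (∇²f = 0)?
No, ∇²f = 5*exp(-z)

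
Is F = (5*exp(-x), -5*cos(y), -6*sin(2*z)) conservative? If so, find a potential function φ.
Yes, F is conservative. φ = -5*sin(y) + 3*cos(2*z) - 5*exp(-x)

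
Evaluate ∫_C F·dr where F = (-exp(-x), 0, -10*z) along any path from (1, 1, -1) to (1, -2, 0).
5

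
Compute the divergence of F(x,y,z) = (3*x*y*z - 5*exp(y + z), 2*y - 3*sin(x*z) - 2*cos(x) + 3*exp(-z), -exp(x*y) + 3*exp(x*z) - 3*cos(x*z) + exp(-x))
3*x*exp(x*z) + 3*x*sin(x*z) + 3*y*z + 2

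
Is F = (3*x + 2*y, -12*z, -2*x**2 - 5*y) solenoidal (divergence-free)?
No, ∇·F = 3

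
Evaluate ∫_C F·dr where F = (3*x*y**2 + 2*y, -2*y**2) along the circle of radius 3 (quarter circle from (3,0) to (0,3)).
-315/4 - 9*pi/2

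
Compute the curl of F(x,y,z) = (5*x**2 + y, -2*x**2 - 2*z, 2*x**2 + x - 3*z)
(2, -4*x - 1, -4*x - 1)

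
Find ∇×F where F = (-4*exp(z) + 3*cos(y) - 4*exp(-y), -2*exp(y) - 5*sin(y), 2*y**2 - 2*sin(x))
(4*y, -4*exp(z) + 2*cos(x), 3*sin(y) - 4*exp(-y))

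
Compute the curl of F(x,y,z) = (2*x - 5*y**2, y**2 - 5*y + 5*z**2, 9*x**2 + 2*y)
(2 - 10*z, -18*x, 10*y)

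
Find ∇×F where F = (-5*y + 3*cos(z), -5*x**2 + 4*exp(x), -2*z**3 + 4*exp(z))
(0, -3*sin(z), -10*x + 4*exp(x) + 5)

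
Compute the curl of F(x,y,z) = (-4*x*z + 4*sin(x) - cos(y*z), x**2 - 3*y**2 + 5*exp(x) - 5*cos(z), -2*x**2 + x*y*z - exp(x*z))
(x*z - 5*sin(z), -y*z + y*sin(y*z) + z*exp(x*z), 2*x - z*sin(y*z) + 5*exp(x))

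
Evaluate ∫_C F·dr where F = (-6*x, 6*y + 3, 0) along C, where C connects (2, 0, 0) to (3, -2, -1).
-9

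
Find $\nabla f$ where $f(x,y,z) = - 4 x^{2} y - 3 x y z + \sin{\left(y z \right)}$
(y*(-8*x - 3*z), -4*x**2 - 3*x*z + z*cos(y*z), y*(-3*x + cos(y*z)))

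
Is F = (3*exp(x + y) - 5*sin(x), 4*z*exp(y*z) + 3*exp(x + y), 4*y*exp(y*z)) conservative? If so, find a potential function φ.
Yes, F is conservative. φ = 4*exp(y*z) + 3*exp(x + y) + 5*cos(x)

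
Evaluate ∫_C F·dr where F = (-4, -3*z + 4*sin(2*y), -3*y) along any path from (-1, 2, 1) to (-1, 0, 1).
2*cos(4) + 4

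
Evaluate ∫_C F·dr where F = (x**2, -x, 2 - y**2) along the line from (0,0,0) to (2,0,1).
14/3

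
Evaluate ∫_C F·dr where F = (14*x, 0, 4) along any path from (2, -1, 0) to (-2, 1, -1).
-4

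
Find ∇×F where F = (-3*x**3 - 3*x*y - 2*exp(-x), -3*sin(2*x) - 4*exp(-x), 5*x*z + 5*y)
(5, -5*z, 3*x - 6*cos(2*x) + 4*exp(-x))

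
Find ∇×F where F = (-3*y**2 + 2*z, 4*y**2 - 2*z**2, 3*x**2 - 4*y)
(4*z - 4, 2 - 6*x, 6*y)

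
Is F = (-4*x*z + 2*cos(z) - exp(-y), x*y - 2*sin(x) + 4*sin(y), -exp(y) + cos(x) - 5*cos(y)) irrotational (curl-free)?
No, ∇×F = (-exp(y) + 5*sin(y), -4*x + sin(x) - 2*sin(z), y - 2*cos(x) - exp(-y))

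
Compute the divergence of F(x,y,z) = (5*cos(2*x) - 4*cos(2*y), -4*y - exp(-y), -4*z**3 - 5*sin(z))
-12*z**2 - 10*sin(2*x) - 5*cos(z) - 4 + exp(-y)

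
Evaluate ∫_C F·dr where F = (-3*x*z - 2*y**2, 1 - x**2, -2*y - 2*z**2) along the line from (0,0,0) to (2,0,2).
-40/3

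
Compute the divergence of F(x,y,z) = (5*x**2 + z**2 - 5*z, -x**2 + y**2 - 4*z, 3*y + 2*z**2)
10*x + 2*y + 4*z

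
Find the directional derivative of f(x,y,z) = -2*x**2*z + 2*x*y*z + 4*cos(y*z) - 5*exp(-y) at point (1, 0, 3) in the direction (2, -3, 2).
-61*sqrt(17)/17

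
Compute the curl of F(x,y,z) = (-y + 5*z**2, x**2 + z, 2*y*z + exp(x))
(2*z - 1, 10*z - exp(x), 2*x + 1)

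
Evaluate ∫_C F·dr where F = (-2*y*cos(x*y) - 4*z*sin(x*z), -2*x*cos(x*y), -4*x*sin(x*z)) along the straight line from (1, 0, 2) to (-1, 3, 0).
2*sin(3) - 4*cos(2) + 4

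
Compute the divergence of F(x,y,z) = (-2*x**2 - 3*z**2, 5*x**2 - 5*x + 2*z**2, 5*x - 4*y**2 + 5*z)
5 - 4*x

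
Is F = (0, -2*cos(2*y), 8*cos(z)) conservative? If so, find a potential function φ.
Yes, F is conservative. φ = -sin(2*y) + 8*sin(z)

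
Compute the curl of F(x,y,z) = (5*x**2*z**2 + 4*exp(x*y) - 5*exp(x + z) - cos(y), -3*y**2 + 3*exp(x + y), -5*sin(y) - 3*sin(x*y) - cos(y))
(-3*x*cos(x*y) + sin(y) - 5*cos(y), 10*x**2*z + 3*y*cos(x*y) - 5*exp(x + z), -4*x*exp(x*y) + 3*exp(x + y) - sin(y))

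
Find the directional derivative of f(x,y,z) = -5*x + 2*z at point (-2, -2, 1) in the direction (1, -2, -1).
-7*sqrt(6)/6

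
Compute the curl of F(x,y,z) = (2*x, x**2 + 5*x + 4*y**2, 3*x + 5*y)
(5, -3, 2*x + 5)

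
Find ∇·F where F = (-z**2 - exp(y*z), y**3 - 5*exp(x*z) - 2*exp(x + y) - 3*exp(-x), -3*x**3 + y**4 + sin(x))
3*y**2 - 2*exp(x + y)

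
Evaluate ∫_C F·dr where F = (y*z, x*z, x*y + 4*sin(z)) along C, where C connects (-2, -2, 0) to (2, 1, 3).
10 - 4*cos(3)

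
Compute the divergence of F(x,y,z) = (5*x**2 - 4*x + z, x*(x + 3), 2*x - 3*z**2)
10*x - 6*z - 4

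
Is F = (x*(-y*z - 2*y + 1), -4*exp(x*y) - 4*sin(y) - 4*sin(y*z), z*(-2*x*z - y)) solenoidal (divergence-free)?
No, ∇·F = -4*x*z - 4*x*exp(x*y) - y*z - 3*y - 4*z*cos(y*z) - 4*cos(y) + 1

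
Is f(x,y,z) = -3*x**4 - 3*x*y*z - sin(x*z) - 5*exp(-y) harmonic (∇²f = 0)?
No, ∇²f = x**2*sin(x*z) - 36*x**2 + z**2*sin(x*z) - 5*exp(-y)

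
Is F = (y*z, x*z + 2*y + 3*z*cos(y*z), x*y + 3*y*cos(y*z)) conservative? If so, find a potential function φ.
Yes, F is conservative. φ = x*y*z + y**2 + 3*sin(y*z)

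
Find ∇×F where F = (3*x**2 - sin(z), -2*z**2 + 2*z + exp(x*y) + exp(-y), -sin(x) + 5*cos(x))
(4*z - 2, 5*sin(x) + cos(x) - cos(z), y*exp(x*y))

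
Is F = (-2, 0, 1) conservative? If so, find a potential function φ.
Yes, F is conservative. φ = -2*x + z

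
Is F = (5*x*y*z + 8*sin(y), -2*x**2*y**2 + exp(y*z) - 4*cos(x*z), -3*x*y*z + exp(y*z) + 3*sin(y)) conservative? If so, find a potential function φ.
No, ∇×F = (-3*x*z - 4*x*sin(x*z) - y*exp(y*z) + z*exp(y*z) + 3*cos(y), y*(5*x + 3*z), -4*x*y**2 - 5*x*z + 4*z*sin(x*z) - 8*cos(y)) ≠ 0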